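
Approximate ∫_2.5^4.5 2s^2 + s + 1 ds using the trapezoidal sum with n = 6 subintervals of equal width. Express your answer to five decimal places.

Δs = (4.5 − 2.5)/6 = 1/3.
f(2.5) = 16, f(17/6) = 179/9, f(19/6) = 218/9, f(3.5) = 29, f(23/6) = 308/9, f(25/6) = 359/9, f(4.5) = 46.
T_6 = (Δs/2)·[f(s_0) + 2f(s_1) + ... + 2f(s_{5}) + f(s_6)].
Sum ≈ 59.40741.

59.40741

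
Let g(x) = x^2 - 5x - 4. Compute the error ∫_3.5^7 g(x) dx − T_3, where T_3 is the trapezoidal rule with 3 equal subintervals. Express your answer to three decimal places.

-0.794

Exact integral: ∫_3.5^7 g(x) dx ≈ -5.83333.
T_3 ≈ -5.03935.
Error ≈ -5.83333 − (-5.03935) ≈ -0.794.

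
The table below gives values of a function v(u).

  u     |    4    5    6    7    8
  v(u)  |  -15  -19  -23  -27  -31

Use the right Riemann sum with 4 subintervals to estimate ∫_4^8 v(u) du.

-100

Δu = 1.
Sum = 1·[(-19) + (-23) + (-27) + (-31)] = -100.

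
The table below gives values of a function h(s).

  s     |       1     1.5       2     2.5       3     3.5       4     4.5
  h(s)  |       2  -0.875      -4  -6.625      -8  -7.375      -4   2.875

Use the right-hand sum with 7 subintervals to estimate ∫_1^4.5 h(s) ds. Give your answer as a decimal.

Δs = 0.5.
Sum = 0.5·[(-0.875) + (-4) + (-6.625) + (-8) + (-7.375) + (-4) + 2.875] = -14.

-14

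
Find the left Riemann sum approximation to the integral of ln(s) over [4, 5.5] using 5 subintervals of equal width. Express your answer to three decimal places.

Δs = (5.5 − 4)/5 = 0.3.
Left endpoints: 4, 4.3, 4.6, 4.9, 5.2.
f(4) ≈ 1.386, f(4.3) ≈ 1.459, f(4.6) ≈ 1.526, f(4.9) ≈ 1.589, f(5.2) ≈ 1.649.
Sum = Δs · [f(4) + f(4.3) + f(4.6) + f(4.9) + f(5.2)].
Sum ≈ 2.283.

2.283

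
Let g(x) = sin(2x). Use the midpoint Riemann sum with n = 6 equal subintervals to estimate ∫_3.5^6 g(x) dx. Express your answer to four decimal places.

-0.0463

Δx = (6 − 3.5)/6 = 5/12.
Midpoints: 89/24, 4.125, 109/24, 119/24, 5.375, 139/24.
g(89/24) ≈ 0.9059, g(4.125) ≈ 0.9226, g(109/24) ≈ 0.3348, g(119/24) ≈ -0.4723, g(5.375) ≈ -0.9700, g(139/24) ≈ -0.8322.
Sum = Δx · [g(89/24) + g(4.125) + g(109/24) + ...].
Sum ≈ -0.0463.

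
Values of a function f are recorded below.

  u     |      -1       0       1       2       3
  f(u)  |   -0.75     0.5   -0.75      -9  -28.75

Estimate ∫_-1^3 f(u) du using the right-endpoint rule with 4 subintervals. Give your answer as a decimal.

Δu = 1.
Sum = 1·[0.5 + (-0.75) + (-9) + (-28.75)] = -38.

-38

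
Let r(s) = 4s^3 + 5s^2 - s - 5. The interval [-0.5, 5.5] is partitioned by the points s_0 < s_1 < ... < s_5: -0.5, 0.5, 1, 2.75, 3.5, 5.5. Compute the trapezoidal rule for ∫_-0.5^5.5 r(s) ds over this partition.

1254.84375

Subinterval widths: 1, 0.5, 1.75, 0.75, 2.
r(-0.5) = -3.75, r(0.5) = -3.75, r(1) = 3, r(2.75) = 113.25, r(3.5) = 224.25, r(5.5) = 806.25.
On each subinterval the trapezoid contributes (Δs_i/2)·[r(s_{i-1}) + r(s_i)].
Sum = 1254.84375.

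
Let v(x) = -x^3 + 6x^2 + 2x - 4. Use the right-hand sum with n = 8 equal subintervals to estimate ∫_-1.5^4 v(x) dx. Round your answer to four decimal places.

73.7209

Δx = (4 − (-1.5))/8 = 0.6875.
Right endpoints: -0.8125, -0.125, 0.5625, 1.25, 1.9375, 2.625, 3.3125, 4.
v(-0.8125) = -4619/4096, v(-0.125) = -2127/512, v(0.5625) = -4729/4096, v(1.25) = 5.921875, v(1.9375) = 61953/4096, v(2.625) = 12547/512, v(3.3125) = 131539/4096, v(4) = 36.
Sum = Δx · [v(-0.8125) + v(-0.125) + v(0.5625) + ...].
Sum ≈ 73.7209.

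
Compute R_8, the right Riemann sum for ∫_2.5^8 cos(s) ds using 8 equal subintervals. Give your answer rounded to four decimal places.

Δs = (8 − 2.5)/8 = 0.6875.
Right endpoints: 3.1875, 3.875, 4.5625, 5.25, 5.9375, 6.625, 7.3125, 8.
f(3.1875) ≈ -0.9989, f(3.875) ≈ -0.7429, f(4.5625) ≈ -0.1493, f(5.25) ≈ 0.5121, f(5.9375) ≈ 0.9408, f(6.625) ≈ 0.9421, f(7.3125) ≈ 0.5154, f(8) ≈ -0.1455.
Sum = Δs · [f(3.1875) + f(3.875) + f(4.5625) + ...].
Sum ≈ 0.6007.

0.6007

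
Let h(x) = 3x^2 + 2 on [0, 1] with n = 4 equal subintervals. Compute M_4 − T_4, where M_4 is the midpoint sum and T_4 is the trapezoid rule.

M_4 = 2.984375.
T_4 = 3.03125.
M_4 − T_4 = -0.046875.

-0.046875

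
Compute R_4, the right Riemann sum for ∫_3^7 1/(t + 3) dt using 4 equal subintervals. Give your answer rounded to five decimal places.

Δt = (7 − 3)/4 = 1.
Right endpoints: 4, 5, 6, 7.
f(4) = 1/7, f(5) = 0.125, f(6) = 1/9, f(7) = 0.1.
Sum = Δt · [f(4) + f(5) + f(6) + f(7)].
Sum ≈ 0.47897.

0.47897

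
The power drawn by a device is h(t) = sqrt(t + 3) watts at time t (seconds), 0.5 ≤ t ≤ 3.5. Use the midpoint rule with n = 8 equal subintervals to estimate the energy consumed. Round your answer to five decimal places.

6.68303

Δt = (3.5 − 0.5)/8 = 0.375.
Midpoints: 0.6875, 1.0625, 1.4375, 1.8125, 2.1875, 2.5625, 2.9375, 3.3125.
h(0.6875) ≈ 1.92029, h(1.0625) ≈ 2.01556, h(1.4375) ≈ 2.10654, h(1.8125) ≈ 2.19374, h(2.1875) ≈ 2.27761, h(2.5625) ≈ 2.35850, h(2.9375) ≈ 2.43670, h(3.3125) ≈ 2.51247.
Sum = Δt · [h(0.6875) + h(1.0625) + h(1.4375) + ...].
Sum ≈ 6.68303.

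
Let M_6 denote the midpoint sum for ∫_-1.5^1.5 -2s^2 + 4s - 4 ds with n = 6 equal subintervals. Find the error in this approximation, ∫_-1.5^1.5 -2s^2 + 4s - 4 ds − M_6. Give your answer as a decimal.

Exact integral: ∫_-1.5^1.5 f(s) ds = -16.5.
M_6 = -16.375.
Error = -16.5 − (-16.375) = -0.125.

-0.125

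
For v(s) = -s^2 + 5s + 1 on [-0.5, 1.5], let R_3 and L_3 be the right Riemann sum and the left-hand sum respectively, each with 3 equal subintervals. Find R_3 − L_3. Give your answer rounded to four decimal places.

5.3333

R_3 ≈ 8.351852.
L_3 ≈ 3.018519.
R_3 − L_3 ≈ 5.3333.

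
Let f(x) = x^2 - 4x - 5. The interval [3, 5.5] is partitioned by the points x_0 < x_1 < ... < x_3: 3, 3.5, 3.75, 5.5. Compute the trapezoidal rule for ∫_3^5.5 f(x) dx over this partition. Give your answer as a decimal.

-7.625

Subinterval widths: 0.5, 0.25, 1.75.
f(3) = -8, f(3.5) = -6.75, f(3.75) = -5.9375, f(5.5) = 3.25.
On each subinterval the trapezoid contributes (Δx_i/2)·[f(x_{i-1}) + f(x_i)].
Sum = -7.625.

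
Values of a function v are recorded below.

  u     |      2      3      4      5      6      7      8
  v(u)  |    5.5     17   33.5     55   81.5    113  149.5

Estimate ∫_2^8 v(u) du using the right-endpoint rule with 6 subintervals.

449.5

Δu = 1.
Sum = 1·[17 + 33.5 + 55 + 81.5 + 113 + 149.5] = 449.5.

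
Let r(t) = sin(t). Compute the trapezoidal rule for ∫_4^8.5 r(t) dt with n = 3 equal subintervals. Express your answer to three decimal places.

Δt = (8.5 − 4)/3 = 1.5.
r(4) ≈ -0.757, r(5.5) ≈ -0.706, r(7) ≈ 0.657, r(8.5) ≈ 0.798.
T_3 = (Δt/2)·[r(t_0) + 2r(t_1) + 2r(t_2) + r(t_3)].
Sum ≈ -0.042.

-0.042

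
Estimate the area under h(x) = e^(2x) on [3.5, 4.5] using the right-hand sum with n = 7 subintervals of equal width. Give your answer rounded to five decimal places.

Δx = (4.5 − 3.5)/7 = 1/7.
Right endpoints: 51/14, 53/14, 55/14, 57/14, 59/14, 61/14, 4.5.
h(51/14) ≈ 1459.30312, h(53/14) ≈ 1941.91246, h(55/14) ≈ 2584.12660, h(57/14) ≈ 3438.72879, h(59/14) ≈ 4575.95834, h(61/14) ≈ 6089.28358, h(4.5) ≈ 8103.08393.
Sum = Δx · [h(51/14) + h(53/14) + h(55/14) + ...].
Sum ≈ 4027.48526.

4027.48526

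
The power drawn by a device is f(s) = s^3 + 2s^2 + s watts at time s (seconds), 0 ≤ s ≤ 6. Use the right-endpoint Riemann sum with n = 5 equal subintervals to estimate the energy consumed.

678.24

Δs = (6 − 0)/5 = 1.2.
Right endpoints: 1.2, 2.4, 3.6, 4.8, 6.
f(1.2) = 5.808, f(2.4) = 27.744, f(3.6) = 76.176, f(4.8) = 161.472, f(6) = 294.
Sum = Δs · [f(1.2) + f(2.4) + f(3.6) + f(4.8) + f(6)].
Sum = 678.24.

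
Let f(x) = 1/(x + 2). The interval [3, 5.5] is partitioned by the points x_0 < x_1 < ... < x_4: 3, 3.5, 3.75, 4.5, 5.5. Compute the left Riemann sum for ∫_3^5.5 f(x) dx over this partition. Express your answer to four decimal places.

0.4297

Subinterval widths: 0.5, 0.25, 0.75, 1.
Left endpoints: 3, 3.5, 3.75, 4.5.
f(3) = 0.2, f(3.5) = 2/11, f(3.75) = 4/23, f(4.5) = 2/13.
Sum = Σ Δx_i · f(x_i).
Sum ≈ 0.4297.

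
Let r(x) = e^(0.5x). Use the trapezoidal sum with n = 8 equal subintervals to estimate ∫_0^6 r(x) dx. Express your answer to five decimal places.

Δx = (6 − 0)/8 = 0.75.
r(0) ≈ 1.00000, r(0.75) ≈ 1.45499, r(1.5) ≈ 2.11700, r(2.25) ≈ 3.08022, r(3) ≈ 4.48169, r(3.75) ≈ 6.52082, r(4.5) ≈ 9.48774, r(5.25) ≈ 13.80457, r(6) ≈ 20.08554.
T_8 = (Δx/2)·[r(x_0) + 2r(x_1) + ... + 2r(x_{7}) + r(x_8)].
Sum ≈ 38.61735.

38.61735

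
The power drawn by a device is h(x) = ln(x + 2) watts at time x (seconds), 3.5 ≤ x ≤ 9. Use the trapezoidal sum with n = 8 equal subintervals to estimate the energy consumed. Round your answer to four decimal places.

Δx = (9 − 3.5)/8 = 0.6875.
h(3.5) ≈ 1.7047, h(4.1875) ≈ 1.8225, h(4.875) ≈ 1.9279, h(5.5625) ≈ 2.0232, h(6.25) ≈ 2.1102, h(6.9375) ≈ 2.1903, h(7.625) ≈ 2.2644, h(8.3125) ≈ 2.3334, h(9) ≈ 2.3979.
T_8 = (Δx/2)·[h(x_0) + 2h(x_1) + ... + 2h(x_{7}) + h(x_8)].
Sum ≈ 11.4972.

11.4972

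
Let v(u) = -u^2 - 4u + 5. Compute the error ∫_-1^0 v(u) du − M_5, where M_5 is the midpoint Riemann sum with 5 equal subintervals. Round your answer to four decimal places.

-0.0033

Exact integral: ∫_-1^0 v(u) du ≈ 6.666667.
M_5 = 6.67.
Error ≈ 6.666667 − 6.67 ≈ -0.0033.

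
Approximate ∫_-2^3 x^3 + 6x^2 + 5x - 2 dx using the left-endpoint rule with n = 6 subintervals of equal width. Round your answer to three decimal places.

Δx = (3 − (-2))/6 = 5/6.
Left endpoints: -2, -7/6, -1/3, 0.5, 4/3, 13/6.
f(-2) = 4, f(-7/6) = -271/216, f(-1/3) = -82/27, f(0.5) = 2.125, f(4/3) = 478/27, f(13/6) = 10189/216.
Sum = Δx · [f(-2) + f(-7/6) + f(-1/3) + ...].
Sum ≈ 55.590.

55.590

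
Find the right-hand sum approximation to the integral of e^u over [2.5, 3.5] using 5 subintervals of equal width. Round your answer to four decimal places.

Δu = (3.5 − 2.5)/5 = 0.2.
Right endpoints: 2.7, 2.9, 3.1, 3.3, 3.5.
f(2.7) ≈ 14.8797, f(2.9) ≈ 18.1741, f(3.1) ≈ 22.1980, f(3.3) ≈ 27.1126, f(3.5) ≈ 33.1155.
Sum = Δu · [f(2.7) + f(2.9) + f(3.1) + f(3.3) + f(3.5)].
Sum ≈ 23.0960.

23.0960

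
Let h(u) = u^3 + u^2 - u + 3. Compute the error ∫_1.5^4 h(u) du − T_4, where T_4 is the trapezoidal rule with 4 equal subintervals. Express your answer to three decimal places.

-1.506

Exact integral: ∫_1.5^4 h(u) du ≈ 83.56771.
T_4 ≈ 85.07324.
Error ≈ 83.56771 − 85.07324 ≈ -1.506.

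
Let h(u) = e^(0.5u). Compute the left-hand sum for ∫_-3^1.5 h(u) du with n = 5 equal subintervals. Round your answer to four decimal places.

2.9992

Δu = (1.5 − (-3))/5 = 0.9.
Left endpoints: -3, -2.1, -1.2, -0.3, 0.6.
h(-3) ≈ 0.2231, h(-2.1) ≈ 0.3499, h(-1.2) ≈ 0.5488, h(-0.3) ≈ 0.8607, h(0.6) ≈ 1.3499.
Sum = Δu · [h(-3) + h(-2.1) + h(-1.2) + h(-0.3) + h(0.6)].
Sum ≈ 2.9992.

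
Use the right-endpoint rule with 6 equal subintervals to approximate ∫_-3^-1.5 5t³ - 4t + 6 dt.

Δt = (-1.5 − (-3))/6 = 0.25.
Right endpoints: -2.75, -2.5, -2.25, -2, -1.75, -1.5.
f(-2.75) = -86.984375, f(-2.5) = -62.125, f(-2.25) = -41.953125, f(-2) = -26, f(-1.75) = -13.796875, f(-1.5) = -4.875.
Sum = Δt · [f(-2.75) + f(-2.5) + f(-2.25) + ...].
Sum = -58.93359375.

-58.93359375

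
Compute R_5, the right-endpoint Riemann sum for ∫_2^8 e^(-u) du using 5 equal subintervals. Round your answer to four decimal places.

Δu = (8 − 2)/5 = 1.2.
Right endpoints: 3.2, 4.4, 5.6, 6.8, 8.
f(3.2) ≈ 0.0408, f(4.4) ≈ 0.0123, f(5.6) ≈ 0.0037, f(6.8) ≈ 0.0011, f(8) ≈ 0.0003.
Sum = Δu · [f(3.2) + f(4.4) + f(5.6) + f(6.8) + f(8)].
Sum ≈ 0.0698.

0.0698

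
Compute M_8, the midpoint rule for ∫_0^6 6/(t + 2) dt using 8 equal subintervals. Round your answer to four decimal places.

8.2856

Δt = (6 − 0)/8 = 0.75.
Midpoints: 0.375, 1.125, 1.875, 2.625, 3.375, 4.125, 4.875, 5.625.
f(0.375) = 48/19, f(1.125) = 1.92, f(1.875) = 48/31, f(2.625) = 48/37, f(3.375) = 48/43, f(4.125) = 48/49, f(4.875) = 48/55, f(5.625) = 48/61.
Sum = Δt · [f(0.375) + f(1.125) + f(1.875) + ...].
Sum ≈ 8.2856.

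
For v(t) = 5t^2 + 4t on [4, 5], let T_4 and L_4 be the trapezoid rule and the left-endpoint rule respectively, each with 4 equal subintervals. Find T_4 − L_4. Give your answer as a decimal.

T_4 = 119.71875.
L_4 = 113.59375.
T_4 − L_4 = 6.125.

6.125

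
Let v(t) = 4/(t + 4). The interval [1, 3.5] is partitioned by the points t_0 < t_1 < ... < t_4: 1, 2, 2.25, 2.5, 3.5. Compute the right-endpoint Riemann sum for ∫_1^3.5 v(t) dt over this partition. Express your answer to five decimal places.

1.51385

Subinterval widths: 1, 0.25, 0.25, 1.
Right endpoints: 2, 2.25, 2.5, 3.5.
v(2) = 2/3, v(2.25) = 0.64, v(2.5) = 8/13, v(3.5) = 8/15.
Sum = Σ Δt_i · v(t_i).
Sum ≈ 1.51385.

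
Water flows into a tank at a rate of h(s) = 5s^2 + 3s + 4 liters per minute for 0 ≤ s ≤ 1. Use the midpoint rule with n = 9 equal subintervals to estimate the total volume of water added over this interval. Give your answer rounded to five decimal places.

Δs = (1 − 0)/9 = 1/9.
Midpoints: 1/18, 1/6, 5/18, 7/18, 0.5, 11/18, 13/18, 5/6, 17/18.
h(1/18) = 1355/324, h(1/6) = 167/36, h(5/18) = 1691/324, h(7/18) = 1919/324, h(0.5) = 6.75, h(11/18) = 2495/324, h(13/18) = 2843/324, h(5/6) = 359/36, h(17/18) = 3659/324.
Sum = Δs · [h(1/18) + h(1/6) + h(5/18) + ...].
Sum ≈ 7.16152.

7.16152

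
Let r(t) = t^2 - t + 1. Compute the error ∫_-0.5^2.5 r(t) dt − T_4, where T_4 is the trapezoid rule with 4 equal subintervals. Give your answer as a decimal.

Exact integral: ∫_-0.5^2.5 r(t) dt = 5.25.
T_4 = 5.53125.
Error = 5.25 − 5.53125 = -0.28125.

-0.28125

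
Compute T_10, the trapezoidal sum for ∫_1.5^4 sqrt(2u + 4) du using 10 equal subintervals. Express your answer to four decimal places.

7.6825

Δu = (4 − 1.5)/10 = 0.25.
f(1.5) ≈ 2.6458, f(1.75) ≈ 2.7386, f(2) ≈ 2.8284, f(2.25) ≈ 2.9155, f(2.5) ≈ 3.0000, f(2.75) ≈ 3.0822, f(3) ≈ 3.1623, f(3.25) ≈ 3.2404, f(3.5) ≈ 3.3166, f(3.75) ≈ 3.3912, f(4) ≈ 3.4641.
T_10 = (Δu/2)·[f(u_0) + 2f(u_1) + ... + 2f(u_{9}) + f(u_10)].
Sum ≈ 7.6825.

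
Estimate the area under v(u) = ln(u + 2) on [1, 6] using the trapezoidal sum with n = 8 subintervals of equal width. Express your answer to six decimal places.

8.332928

Δu = (6 − 1)/8 = 0.625.
v(1) ≈ 1.098612, v(1.625) ≈ 1.287854, v(2.25) ≈ 1.446919, v(2.875) ≈ 1.584120, v(3.5) ≈ 1.704748, v(4.125) ≈ 1.812379, v(4.75) ≈ 1.909543, v(5.375) ≈ 1.998096, v(6) ≈ 2.079442.
T_8 = (Δu/2)·[v(u_0) + 2v(u_1) + ... + 2v(u_{7}) + v(u_8)].
Sum ≈ 8.332928.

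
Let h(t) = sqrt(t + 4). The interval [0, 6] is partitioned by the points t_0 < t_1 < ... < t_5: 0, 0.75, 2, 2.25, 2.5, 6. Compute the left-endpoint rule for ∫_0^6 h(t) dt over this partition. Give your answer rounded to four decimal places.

14.3850

Subinterval widths: 0.75, 1.25, 0.25, 0.25, 3.5.
Left endpoints: 0, 0.75, 2, 2.25, 2.5.
h(0) ≈ 2.0000, h(0.75) ≈ 2.1794, h(2) ≈ 2.4495, h(2.25) ≈ 2.5000, h(2.5) ≈ 2.5495.
Sum = Σ Δt_i · h(t_i).
Sum ≈ 14.3850.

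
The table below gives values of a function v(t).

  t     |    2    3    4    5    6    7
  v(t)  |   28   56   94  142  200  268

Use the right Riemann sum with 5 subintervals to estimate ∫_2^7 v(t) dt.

Δt = 1.
Sum = 1·[56 + 94 + 142 + 200 + 268] = 760.

760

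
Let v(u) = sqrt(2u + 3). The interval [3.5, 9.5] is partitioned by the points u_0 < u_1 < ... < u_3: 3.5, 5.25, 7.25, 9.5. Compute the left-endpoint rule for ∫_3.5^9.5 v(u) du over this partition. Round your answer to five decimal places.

22.29488

Subinterval widths: 1.75, 2, 2.25.
Left endpoints: 3.5, 5.25, 7.25.
v(3.5) ≈ 3.16228, v(5.25) ≈ 3.67423, v(7.25) ≈ 4.18330.
Sum = Σ Δu_i · v(u_i).
Sum ≈ 22.29488.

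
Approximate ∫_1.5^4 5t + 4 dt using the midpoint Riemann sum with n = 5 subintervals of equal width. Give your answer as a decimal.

44.375

Δt = (4 − 1.5)/5 = 0.5.
Midpoints: 1.75, 2.25, 2.75, 3.25, 3.75.
f(1.75) = 12.75, f(2.25) = 15.25, f(2.75) = 17.75, f(3.25) = 20.25, f(3.75) = 22.75.
Sum = Δt · [f(1.75) + f(2.25) + f(2.75) + f(3.25) + f(3.75)].
Sum = 44.375.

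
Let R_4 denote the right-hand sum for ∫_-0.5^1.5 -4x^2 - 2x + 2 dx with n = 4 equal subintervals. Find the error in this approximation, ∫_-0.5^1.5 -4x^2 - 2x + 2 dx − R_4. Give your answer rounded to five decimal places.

3.33333

Exact integral: ∫_-0.5^1.5 f(x) dx ≈ -2.6666667.
R_4 = -6.
Error ≈ -2.6666667 − (-6) ≈ 3.33333.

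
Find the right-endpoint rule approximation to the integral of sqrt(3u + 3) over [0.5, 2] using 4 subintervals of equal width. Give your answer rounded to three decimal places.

Δu = (2 − 0.5)/4 = 0.375.
Right endpoints: 0.875, 1.25, 1.625, 2.
f(0.875) ≈ 2.372, f(1.25) ≈ 2.598, f(1.625) ≈ 2.806, f(2) ≈ 3.000.
Sum = Δu · [f(0.875) + f(1.25) + f(1.625) + f(2)].
Sum ≈ 4.041.

4.041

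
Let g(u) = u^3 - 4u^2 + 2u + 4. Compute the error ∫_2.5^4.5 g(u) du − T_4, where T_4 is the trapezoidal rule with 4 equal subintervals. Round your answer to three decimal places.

-0.542

Exact integral: ∫_2.5^4.5 g(u) du ≈ 14.08333.
T_4 = 14.625.
Error ≈ 14.08333 − 14.625 ≈ -0.542.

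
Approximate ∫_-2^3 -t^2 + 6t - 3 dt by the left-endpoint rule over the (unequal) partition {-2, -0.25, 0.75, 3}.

-35.703125

Subinterval widths: 1.75, 1, 2.25.
Left endpoints: -2, -0.25, 0.75.
f(-2) = -19, f(-0.25) = -4.5625, f(0.75) = 0.9375.
Sum = Σ Δt_i · f(t_i).
Sum = -35.703125.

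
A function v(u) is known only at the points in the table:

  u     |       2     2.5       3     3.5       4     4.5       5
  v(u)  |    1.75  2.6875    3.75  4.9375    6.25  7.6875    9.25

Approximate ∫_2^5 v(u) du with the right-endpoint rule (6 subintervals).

Δu = 0.5.
Sum = 0.5·[2.6875 + 3.75 + 4.9375 + 6.25 + 7.6875 + 9.25] = 17.28125.

17.28125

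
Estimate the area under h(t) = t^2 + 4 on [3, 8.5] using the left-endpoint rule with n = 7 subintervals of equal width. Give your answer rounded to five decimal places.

193.42602

Δt = (8.5 − 3)/7 = 11/14.
Left endpoints: 3, 53/14, 32/7, 75/14, 43/7, 97/14, 54/7.
h(3) = 13, h(53/14) = 3593/196, h(32/7) = 1220/49, h(75/14) = 6409/196, h(43/7) = 2045/49, h(97/14) = 10193/196, h(54/7) = 3112/49.
Sum = Δt · [h(3) + h(53/14) + h(32/7) + ...].
Sum ≈ 193.42602.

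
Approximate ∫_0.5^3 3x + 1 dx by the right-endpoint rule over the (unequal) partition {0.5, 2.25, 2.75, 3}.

20.6875

Subinterval widths: 1.75, 0.5, 0.25.
Right endpoints: 2.25, 2.75, 3.
f(2.25) = 7.75, f(2.75) = 9.25, f(3) = 10.
Sum = Σ Δx_i · f(x_i).
Sum = 20.6875.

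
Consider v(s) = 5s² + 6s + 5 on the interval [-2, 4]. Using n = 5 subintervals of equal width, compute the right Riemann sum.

250.8

Δs = (4 − (-2))/5 = 1.2.
Right endpoints: -0.8, 0.4, 1.6, 2.8, 4.
v(-0.8) = 3.4, v(0.4) = 8.2, v(1.6) = 27.4, v(2.8) = 61, v(4) = 109.
Sum = Δs · [v(-0.8) + v(0.4) + v(1.6) + v(2.8) + v(4)].
Sum = 250.8.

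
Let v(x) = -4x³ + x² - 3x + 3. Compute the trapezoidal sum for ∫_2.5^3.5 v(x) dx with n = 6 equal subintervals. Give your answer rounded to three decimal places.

-108.079

Δx = (3.5 − 2.5)/6 = 1/6.
v(2.5) = -60.75, v(8/3) = -1991/27, v(17/6) = -9553/108, v(3) = -105, v(19/6) = -13337/108, v(10/3) = -3889/27, v(3.5) = -166.75.
T_6 = (Δx/2)·[v(x_0) + 2v(x_1) + ... + 2v(x_{5}) + v(x_6)].
Sum ≈ -108.079.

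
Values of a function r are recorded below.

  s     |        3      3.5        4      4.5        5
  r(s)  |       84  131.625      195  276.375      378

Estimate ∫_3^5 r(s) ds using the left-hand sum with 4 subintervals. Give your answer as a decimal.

343.5

Δs = 0.5.
Sum = 0.5·[84 + 131.625 + 195 + 276.375] = 343.5.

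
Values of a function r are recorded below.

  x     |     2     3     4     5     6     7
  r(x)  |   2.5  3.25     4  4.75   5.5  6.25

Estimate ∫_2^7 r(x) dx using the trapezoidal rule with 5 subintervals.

21.875

Δx = 1.
T_5 = (1/2)·[2.5 + 2·3.25 + 2·4 + 2·4.75 + 2·5.5 + 6.25] = 21.875.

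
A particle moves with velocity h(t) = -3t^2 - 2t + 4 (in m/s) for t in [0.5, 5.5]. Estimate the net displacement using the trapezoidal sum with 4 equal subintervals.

Δt = (5.5 − 0.5)/4 = 1.25.
h(0.5) = 2.25, h(1.75) = -8.6875, h(3) = -29, h(4.25) = -58.6875, h(5.5) = -97.75.
T_4 = (Δt/2)·[h(t_0) + 2h(t_1) + 2h(t_2) + 2h(t_3) + h(t_4)].
Sum = -180.15625.

-180.15625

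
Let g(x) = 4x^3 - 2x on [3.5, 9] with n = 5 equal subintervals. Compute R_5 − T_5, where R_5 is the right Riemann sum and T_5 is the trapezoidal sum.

R_5 = 7928.8.
T_5 = 6425.375.
R_5 − T_5 = 1503.425.

1503.425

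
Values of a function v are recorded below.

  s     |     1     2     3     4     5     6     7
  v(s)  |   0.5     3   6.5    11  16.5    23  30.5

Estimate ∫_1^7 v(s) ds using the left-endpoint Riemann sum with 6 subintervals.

Δs = 1.
Sum = 1·[0.5 + 3 + 6.5 + 11 + 16.5 + 23] = 60.5.

60.5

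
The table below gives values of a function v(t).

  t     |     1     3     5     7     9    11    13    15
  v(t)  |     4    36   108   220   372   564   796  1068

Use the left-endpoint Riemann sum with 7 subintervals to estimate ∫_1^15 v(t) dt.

Δt = 2.
Sum = 2·[4 + 36 + 108 + 220 + 372 + 564 + 796] = 4200.

4200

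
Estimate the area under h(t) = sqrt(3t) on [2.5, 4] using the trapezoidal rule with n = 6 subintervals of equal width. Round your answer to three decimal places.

Δt = (4 − 2.5)/6 = 0.25.
h(2.5) ≈ 2.739, h(2.75) ≈ 2.872, h(3) ≈ 3.000, h(3.25) ≈ 3.122, h(3.5) ≈ 3.240, h(3.75) ≈ 3.354, h(4) ≈ 3.464.
T_6 = (Δt/2)·[h(t_0) + 2h(t_1) + ... + 2h(t_{5}) + h(t_6)].
Sum ≈ 4.673.

4.673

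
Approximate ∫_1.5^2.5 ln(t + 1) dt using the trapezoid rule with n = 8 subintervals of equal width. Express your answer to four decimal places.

1.0938

Δt = (2.5 − 1.5)/8 = 0.125.
f(1.5) ≈ 0.9163, f(1.625) ≈ 0.9651, f(1.75) ≈ 1.0116, f(1.875) ≈ 1.0561, f(2) ≈ 1.0986, f(2.125) ≈ 1.1394, f(2.25) ≈ 1.1787, f(2.375) ≈ 1.2164, f(2.5) ≈ 1.2528.
T_8 = (Δt/2)·[f(t_0) + 2f(t_1) + ... + 2f(t_{7}) + f(t_8)].
Sum ≈ 1.0938.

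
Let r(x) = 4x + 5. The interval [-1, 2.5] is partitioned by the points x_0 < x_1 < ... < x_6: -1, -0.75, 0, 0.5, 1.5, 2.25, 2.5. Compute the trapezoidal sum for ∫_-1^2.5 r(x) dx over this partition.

28

Subinterval widths: 0.25, 0.75, 0.5, 1, 0.75, 0.25.
r(-1) = 1, r(-0.75) = 2, r(0) = 5, r(0.5) = 7, r(1.5) = 11, r(2.25) = 14, r(2.5) = 15.
On each subinterval the trapezoid contributes (Δx_i/2)·[r(x_{i-1}) + r(x_i)].
Sum = 28.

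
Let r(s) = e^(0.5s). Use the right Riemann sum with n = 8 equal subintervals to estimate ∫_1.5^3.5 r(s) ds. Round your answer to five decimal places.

Δs = (3.5 − 1.5)/8 = 0.25.
Right endpoints: 1.75, 2, 2.25, 2.5, 2.75, 3, 3.25, 3.5.
r(1.75) ≈ 2.39888, r(2) ≈ 2.71828, r(2.25) ≈ 3.08022, r(2.5) ≈ 3.49034, r(2.75) ≈ 3.95508, r(3) ≈ 4.48169, r(3.25) ≈ 5.07842, r(3.5) ≈ 5.75460.
Sum = Δs · [r(1.75) + r(2) + r(2.25) + ...].
Sum ≈ 7.73938.

7.73938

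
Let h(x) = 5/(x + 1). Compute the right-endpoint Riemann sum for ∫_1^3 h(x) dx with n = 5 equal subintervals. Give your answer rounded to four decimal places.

3.2282

Δx = (3 − 1)/5 = 0.4.
Right endpoints: 1.4, 1.8, 2.2, 2.6, 3.
h(1.4) = 25/12, h(1.8) = 25/14, h(2.2) = 1.5625, h(2.6) = 25/18, h(3) = 1.25.
Sum = Δx · [h(1.4) + h(1.8) + h(2.2) + h(2.6) + h(3)].
Sum ≈ 3.2282.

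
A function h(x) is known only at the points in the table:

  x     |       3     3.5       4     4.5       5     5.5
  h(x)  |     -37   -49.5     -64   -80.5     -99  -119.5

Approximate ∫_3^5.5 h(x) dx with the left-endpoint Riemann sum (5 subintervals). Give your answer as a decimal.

Δx = 0.5.
Sum = 0.5·[(-37) + (-49.5) + (-64) + (-80.5) + (-99)] = -165.

-165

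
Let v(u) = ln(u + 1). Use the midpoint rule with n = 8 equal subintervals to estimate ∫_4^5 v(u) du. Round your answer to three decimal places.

1.703

Δu = (5 − 4)/8 = 0.125.
Midpoints: 4.0625, 4.1875, 4.3125, 4.4375, 4.5625, 4.6875, 4.8125, 4.9375.
v(4.0625) ≈ 1.622, v(4.1875) ≈ 1.646, v(4.3125) ≈ 1.670, v(4.4375) ≈ 1.693, v(4.5625) ≈ 1.716, v(4.6875) ≈ 1.738, v(4.8125) ≈ 1.760, v(4.9375) ≈ 1.781.
Sum = Δu · [v(4.0625) + v(4.1875) + v(4.3125) + ...].
Sum ≈ 1.703.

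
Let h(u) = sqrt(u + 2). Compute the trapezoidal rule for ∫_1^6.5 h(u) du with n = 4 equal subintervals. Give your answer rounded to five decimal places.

13.03857

Δu = (6.5 − 1)/4 = 1.375.
h(1) ≈ 1.73205, h(2.375) ≈ 2.09165, h(3.75) ≈ 2.39792, h(5.125) ≈ 2.66927, h(6.5) ≈ 2.91548.
T_4 = (Δu/2)·[h(u_0) + 2h(u_1) + 2h(u_2) + 2h(u_3) + h(u_4)].
Sum ≈ 13.03857.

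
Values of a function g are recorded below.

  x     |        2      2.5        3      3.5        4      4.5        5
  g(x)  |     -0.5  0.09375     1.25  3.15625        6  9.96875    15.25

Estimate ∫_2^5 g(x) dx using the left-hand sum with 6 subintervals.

9.984375

Δx = 0.5.
Sum = 0.5·[(-0.5) + 0.09375 + 1.25 + 3.15625 + 6 + 9.96875] = 9.984375.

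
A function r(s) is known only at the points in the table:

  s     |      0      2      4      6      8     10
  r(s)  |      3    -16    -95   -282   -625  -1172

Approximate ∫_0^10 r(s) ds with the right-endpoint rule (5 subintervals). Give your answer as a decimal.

-4380

Δs = 2.
Sum = 2·[(-16) + (-95) + (-282) + (-625) + (-1172)] = -4380.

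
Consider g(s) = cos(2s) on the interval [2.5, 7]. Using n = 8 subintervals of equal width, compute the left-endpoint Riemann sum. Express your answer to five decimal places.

0.91105

Δs = (7 − 2.5)/8 = 0.5625.
Left endpoints: 2.5, 3.0625, 3.625, 4.1875, 4.75, 5.3125, 5.875, 6.4375.
g(2.5) ≈ 0.28366, g(3.0625) ≈ 0.98751, g(3.625) ≈ 0.56792, g(4.1875) ≈ -0.49776, g(4.75) ≈ -0.99717, g(5.3125) ≈ -0.36215, g(5.875) ≈ 0.68487, g(6.4375) ≈ 0.95275.
Sum = Δs · [g(2.5) + g(3.0625) + g(3.625) + ...].
Sum ≈ 0.91105.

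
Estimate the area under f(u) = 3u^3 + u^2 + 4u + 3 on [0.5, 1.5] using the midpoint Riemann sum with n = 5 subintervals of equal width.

Δu = (1.5 − 0.5)/5 = 0.2.
Midpoints: 0.6, 0.8, 1, 1.2, 1.4.
f(0.6) = 6.408, f(0.8) = 8.376, f(1) = 11, f(1.2) = 14.424, f(1.4) = 18.792.
Sum = Δu · [f(0.6) + f(0.8) + f(1) + f(1.2) + f(1.4)].
Sum = 11.8.

11.8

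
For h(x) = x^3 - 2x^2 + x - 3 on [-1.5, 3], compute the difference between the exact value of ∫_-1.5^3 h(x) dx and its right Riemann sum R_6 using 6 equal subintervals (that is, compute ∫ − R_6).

-8.12109375

Exact integral: ∫_-1.5^3 h(x) dx = -11.390625.
R_6 = -3.26953125.
Error = -11.390625 − (-3.26953125) = -8.12109375.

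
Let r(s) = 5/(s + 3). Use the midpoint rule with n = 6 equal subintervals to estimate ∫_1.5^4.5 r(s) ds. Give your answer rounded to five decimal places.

Δs = (4.5 − 1.5)/6 = 0.5.
Midpoints: 1.75, 2.25, 2.75, 3.25, 3.75, 4.25.
r(1.75) = 20/19, r(2.25) = 20/21, r(2.75) = 20/23, r(3.25) = 0.8, r(3.75) = 20/27, r(4.25) = 20/29.
Sum = Δs · [r(1.75) + r(2.25) + r(2.75) + ...].
Sum ≈ 2.55249.

2.55249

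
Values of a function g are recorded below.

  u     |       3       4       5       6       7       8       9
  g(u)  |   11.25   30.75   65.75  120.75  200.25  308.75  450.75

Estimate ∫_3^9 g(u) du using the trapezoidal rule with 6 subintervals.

957.25

Δu = 1.
T_6 = (1/2)·[11.25 + 2·30.75 + 2·65.75 + 2·120.75 + 2·200.25 + 2·308.75 + 450.75] = 957.25.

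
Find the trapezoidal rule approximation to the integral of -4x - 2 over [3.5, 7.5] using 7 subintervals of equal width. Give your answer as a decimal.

Δx = (7.5 − 3.5)/7 = 4/7.
f(3.5) = -16, f(57/14) = -128/7, f(65/14) = -144/7, f(73/14) = -160/7, f(81/14) = -176/7, f(89/14) = -192/7, f(97/14) = -208/7, f(7.5) = -32.
T_7 = (Δx/2)·[f(x_0) + 2f(x_1) + ... + 2f(x_{6}) + f(x_7)].
Sum = -96.

-96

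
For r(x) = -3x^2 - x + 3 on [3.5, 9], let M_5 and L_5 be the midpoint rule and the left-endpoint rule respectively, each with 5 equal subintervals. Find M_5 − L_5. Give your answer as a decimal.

M_5 = -702.33625.
L_5 = -590.865.
M_5 − L_5 = -111.47125.

-111.47125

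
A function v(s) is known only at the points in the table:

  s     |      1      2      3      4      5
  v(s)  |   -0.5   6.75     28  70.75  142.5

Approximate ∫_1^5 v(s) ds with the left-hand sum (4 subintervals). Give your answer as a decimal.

105

Δs = 1.
Sum = 1·[(-0.5) + 6.75 + 28 + 70.75] = 105.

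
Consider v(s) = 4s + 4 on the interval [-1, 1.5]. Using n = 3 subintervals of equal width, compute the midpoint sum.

Δs = (1.5 − (-1))/3 = 5/6.
Midpoints: -7/12, 0.25, 13/12.
v(-7/12) = 5/3, v(0.25) = 5, v(13/12) = 25/3.
Sum = Δs · [v(-7/12) + v(0.25) + v(13/12)].
Sum = 12.5.

12.5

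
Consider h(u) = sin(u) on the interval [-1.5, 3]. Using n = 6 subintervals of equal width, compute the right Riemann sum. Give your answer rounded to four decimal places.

Δu = (3 − (-1.5))/6 = 0.75.
Right endpoints: -0.75, 0, 0.75, 1.5, 2.25, 3.
h(-0.75) ≈ -0.6816, h(0) ≈ 0.0000, h(0.75) ≈ 0.6816, h(1.5) ≈ 0.9975, h(2.25) ≈ 0.7781, h(3) ≈ 0.1411.
Sum = Δu · [h(-0.75) + h(0) + h(0.75) + ...].
Sum ≈ 1.4375.

1.4375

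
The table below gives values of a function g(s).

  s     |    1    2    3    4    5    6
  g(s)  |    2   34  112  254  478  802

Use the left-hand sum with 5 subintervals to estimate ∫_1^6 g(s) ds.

Δs = 1.
Sum = 1·[2 + 34 + 112 + 254 + 478] = 880.

880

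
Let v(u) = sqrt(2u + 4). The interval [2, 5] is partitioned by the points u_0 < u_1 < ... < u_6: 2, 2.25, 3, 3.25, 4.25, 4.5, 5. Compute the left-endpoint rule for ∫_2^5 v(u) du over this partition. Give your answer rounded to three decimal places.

Subinterval widths: 0.25, 0.75, 0.25, 1, 0.25, 0.5.
Left endpoints: 2, 2.25, 3, 3.25, 4.25, 4.5.
v(2) ≈ 2.828, v(2.25) ≈ 2.915, v(3) ≈ 3.162, v(3.25) ≈ 3.240, v(4.25) ≈ 3.536, v(4.5) ≈ 3.606.
Sum = Σ Δu_i · v(u_i).
Sum ≈ 9.611.

9.611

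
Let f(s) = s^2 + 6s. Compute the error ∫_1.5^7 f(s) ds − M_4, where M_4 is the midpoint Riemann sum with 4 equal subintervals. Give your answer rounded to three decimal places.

0.867

Exact integral: ∫_1.5^7 f(s) ds ≈ 253.45833.
M_4 ≈ 252.59180.
Error ≈ 253.45833 − 252.59180 ≈ 0.867.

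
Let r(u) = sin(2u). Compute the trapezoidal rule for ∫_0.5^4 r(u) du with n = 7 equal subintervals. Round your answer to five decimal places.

Δu = (4 − 0.5)/7 = 0.5.
r(0.5) ≈ 0.84147, r(1) ≈ 0.90930, r(1.5) ≈ 0.14112, r(2) ≈ -0.75680, r(2.5) ≈ -0.95892, r(3) ≈ -0.27942, r(3.5) ≈ 0.65699, r(4) ≈ 0.98936.
T_7 = (Δu/2)·[r(u_0) + 2r(u_1) + ... + 2r(u_{6}) + r(u_7)].
Sum ≈ 0.31384.

0.31384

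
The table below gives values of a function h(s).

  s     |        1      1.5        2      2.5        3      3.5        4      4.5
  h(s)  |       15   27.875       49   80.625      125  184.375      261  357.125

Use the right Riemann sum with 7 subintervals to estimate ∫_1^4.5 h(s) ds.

Δs = 0.5.
Sum = 0.5·[27.875 + 49 + 80.625 + 125 + 184.375 + 261 + 357.125] = 542.5.

542.5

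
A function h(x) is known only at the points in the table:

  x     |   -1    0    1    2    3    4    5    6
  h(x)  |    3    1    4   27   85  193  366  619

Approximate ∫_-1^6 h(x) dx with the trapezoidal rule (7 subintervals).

Δx = 1.
T_7 = (1/2)·[3 + 2·1 + 2·4 + 2·27 + 2·85 + 2·193 + 2·366 + 619] = 987.

987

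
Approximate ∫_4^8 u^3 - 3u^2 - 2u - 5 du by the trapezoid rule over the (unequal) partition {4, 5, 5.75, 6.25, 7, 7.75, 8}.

Subinterval widths: 1, 0.75, 0.5, 0.75, 0.75, 0.25.
f(4) = 3, f(5) = 35, f(5.75) = 74.421875, f(6.25) = 109.453125, f(7) = 177, f(7.75) = 264.796875, f(8) = 299.
On each subinterval the trapezoid contributes (Δu_i/2)·[f(u_{i-1}) + f(u_i)].
Sum = 449.5703125.

449.5703125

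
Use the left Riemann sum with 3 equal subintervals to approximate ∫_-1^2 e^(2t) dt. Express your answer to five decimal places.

8.52439

Δt = (2 − (-1))/3 = 1.
Left endpoints: -1, 0, 1.
f(-1) ≈ 0.13534, f(0) ≈ 1.00000, f(1) ≈ 7.38906.
Sum = Δt · [f(-1) + f(0) + f(1)].
Sum ≈ 8.52439.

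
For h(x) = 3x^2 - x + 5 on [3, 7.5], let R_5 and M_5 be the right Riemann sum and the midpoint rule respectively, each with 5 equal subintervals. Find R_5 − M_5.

R_5 = 457.335.
M_5 = 392.83875.
R_5 − M_5 = 64.49625.

64.49625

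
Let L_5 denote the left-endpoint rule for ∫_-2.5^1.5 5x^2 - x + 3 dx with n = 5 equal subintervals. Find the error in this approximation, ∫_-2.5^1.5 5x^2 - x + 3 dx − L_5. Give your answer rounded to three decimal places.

-11.733

Exact integral: ∫_-2.5^1.5 f(x) dx ≈ 45.66667.
L_5 = 57.4.
Error ≈ 45.66667 − 57.4 ≈ -11.733.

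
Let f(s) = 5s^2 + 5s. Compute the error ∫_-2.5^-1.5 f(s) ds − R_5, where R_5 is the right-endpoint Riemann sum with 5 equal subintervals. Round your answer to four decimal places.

1.4667

Exact integral: ∫_-2.5^-1.5 f(s) ds ≈ 10.416667.
R_5 = 8.95.
Error ≈ 10.416667 − 8.95 ≈ 1.4667.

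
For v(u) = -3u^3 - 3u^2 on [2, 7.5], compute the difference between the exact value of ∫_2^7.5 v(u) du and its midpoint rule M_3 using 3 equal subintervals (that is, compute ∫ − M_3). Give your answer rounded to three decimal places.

Exact integral: ∫_2^7.5 v(u) du = -2774.921875.
M_3 ≈ -2704.44358.
Error ≈ -2774.921875 − (-2704.44358) ≈ -70.478.

-70.478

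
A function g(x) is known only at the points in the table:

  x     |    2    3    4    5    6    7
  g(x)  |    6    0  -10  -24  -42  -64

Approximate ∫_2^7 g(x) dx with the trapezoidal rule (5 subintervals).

-105

Δx = 1.
T_5 = (1/2)·[6 + 2·0 + 2·(-10) + 2·(-24) + 2·(-42) + (-64)] = -105.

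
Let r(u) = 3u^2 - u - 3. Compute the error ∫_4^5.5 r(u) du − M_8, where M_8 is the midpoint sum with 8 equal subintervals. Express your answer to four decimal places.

Exact integral: ∫_4^5.5 r(u) du = 90.75.
M_8 ≈ 90.736816.
Error ≈ 90.75 − 90.736816 ≈ 0.0132.

0.0132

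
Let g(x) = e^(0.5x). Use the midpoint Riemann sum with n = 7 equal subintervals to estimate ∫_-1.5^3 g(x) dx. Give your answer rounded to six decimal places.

Δx = (3 − (-1.5))/7 = 9/14.
Midpoints: -33/28, -15/28, 3/28, 0.75, 39/28, 57/28, 75/28.
g(-33/28) ≈ 0.554723, g(-15/28) ≈ 0.765017, g(3/28) ≈ 1.055032, g(0.75) ≈ 1.454991, g(39/28) ≈ 2.006574, g(57/28) ≈ 2.767259, g(75/28) ≈ 3.816317.
Sum = Δx · [g(-33/28) + g(-15/28) + g(3/28) + ...].
Sum ≈ 7.984230.

7.984230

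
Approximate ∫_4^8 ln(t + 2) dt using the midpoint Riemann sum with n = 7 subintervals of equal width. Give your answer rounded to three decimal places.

Δt = (8 − 4)/7 = 4/7.
Midpoints: 30/7, 34/7, 38/7, 6, 46/7, 50/7, 54/7.
f(30/7) ≈ 1.838, f(34/7) ≈ 1.925, f(38/7) ≈ 2.005, f(6) ≈ 2.079, f(46/7) ≈ 2.148, f(50/7) ≈ 2.213, f(54/7) ≈ 2.274.
Sum = Δt · [f(30/7) + f(34/7) + f(38/7) + ...].
Sum ≈ 8.276.

8.276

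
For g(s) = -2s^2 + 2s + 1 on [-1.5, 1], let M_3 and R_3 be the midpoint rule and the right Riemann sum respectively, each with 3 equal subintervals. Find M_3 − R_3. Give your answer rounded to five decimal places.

M_3 ≈ -1.3773148.
R_3 ≈ 0.8796296.
M_3 − R_3 ≈ -2.25694.

-2.25694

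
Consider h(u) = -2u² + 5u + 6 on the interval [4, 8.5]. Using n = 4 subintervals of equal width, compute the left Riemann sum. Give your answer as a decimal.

Δu = (8.5 − 4)/4 = 1.125.
Left endpoints: 4, 5.125, 6.25, 7.375.
h(4) = -6, h(5.125) = -20.90625, h(6.25) = -40.875, h(7.375) = -65.90625.
Sum = Δu · [h(4) + h(5.125) + h(6.25) + h(7.375)].
Sum = -150.3984375.

-150.3984375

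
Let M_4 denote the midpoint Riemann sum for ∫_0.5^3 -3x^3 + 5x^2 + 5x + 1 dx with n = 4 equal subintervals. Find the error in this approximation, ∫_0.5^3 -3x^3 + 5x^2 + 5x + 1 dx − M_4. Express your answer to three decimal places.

Exact integral: ∫_0.5^3 f(x) dx ≈ 8.46354.
M_4 ≈ 9.33838.
Error ≈ 8.46354 − 9.33838 ≈ -0.875.

-0.875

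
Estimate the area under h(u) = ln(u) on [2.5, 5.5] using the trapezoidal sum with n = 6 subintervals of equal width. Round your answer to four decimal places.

4.0809

Δu = (5.5 − 2.5)/6 = 0.5.
h(2.5) ≈ 0.9163, h(3) ≈ 1.0986, h(3.5) ≈ 1.2528, h(4) ≈ 1.3863, h(4.5) ≈ 1.5041, h(5) ≈ 1.6094, h(5.5) ≈ 1.7047.
T_6 = (Δu/2)·[h(u_0) + 2h(u_1) + ... + 2h(u_{5}) + h(u_6)].
Sum ≈ 4.0809.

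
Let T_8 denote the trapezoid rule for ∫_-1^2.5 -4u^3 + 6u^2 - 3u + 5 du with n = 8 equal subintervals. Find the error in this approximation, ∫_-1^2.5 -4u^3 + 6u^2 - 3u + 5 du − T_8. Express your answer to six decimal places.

0.334961

Exact integral: ∫_-1^2.5 f(u) du = 4.8125.
T_8 ≈ 4.47753906.
Error ≈ 4.8125 − 4.47753906 ≈ 0.334961.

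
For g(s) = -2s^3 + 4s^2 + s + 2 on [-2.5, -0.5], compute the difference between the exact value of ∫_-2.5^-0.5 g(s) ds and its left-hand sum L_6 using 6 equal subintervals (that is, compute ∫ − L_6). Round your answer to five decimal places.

-9.31481

Exact integral: ∫_-2.5^-0.5 g(s) ds ≈ 41.1666667.
L_6 ≈ 50.4814815.
Error ≈ 41.1666667 − 50.4814815 ≈ -9.31481.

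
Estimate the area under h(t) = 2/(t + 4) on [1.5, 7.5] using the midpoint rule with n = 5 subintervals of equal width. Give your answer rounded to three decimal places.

Δt = (7.5 − 1.5)/5 = 1.2.
Midpoints: 2.1, 3.3, 4.5, 5.7, 6.9.
h(2.1) = 20/61, h(3.3) = 20/73, h(4.5) = 4/17, h(5.7) = 20/97, h(6.9) = 20/109.
Sum = Δt · [h(2.1) + h(3.3) + h(4.5) + h(5.7) + h(6.9)].
Sum ≈ 1.472.

1.472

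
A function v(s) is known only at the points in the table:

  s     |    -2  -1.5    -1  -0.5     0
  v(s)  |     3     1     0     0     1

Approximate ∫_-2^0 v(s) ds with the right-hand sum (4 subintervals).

1

Δs = 0.5.
Sum = 0.5·[1 + 0 + 0 + 1] = 1.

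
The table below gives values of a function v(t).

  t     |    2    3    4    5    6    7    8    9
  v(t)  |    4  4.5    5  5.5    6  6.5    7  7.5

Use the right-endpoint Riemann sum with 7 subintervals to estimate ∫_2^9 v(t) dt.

42

Δt = 1.
Sum = 1·[4.5 + 5 + 5.5 + 6 + 6.5 + 7 + 7.5] = 42.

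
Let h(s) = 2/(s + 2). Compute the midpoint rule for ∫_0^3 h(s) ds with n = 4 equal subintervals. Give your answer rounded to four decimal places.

Δs = (3 − 0)/4 = 0.75.
Midpoints: 0.375, 1.125, 1.875, 2.625.
h(0.375) = 16/19, h(1.125) = 0.64, h(1.875) = 16/31, h(2.625) = 16/37.
Sum = Δs · [h(0.375) + h(1.125) + h(1.875) + h(2.625)].
Sum ≈ 1.8230.

1.8230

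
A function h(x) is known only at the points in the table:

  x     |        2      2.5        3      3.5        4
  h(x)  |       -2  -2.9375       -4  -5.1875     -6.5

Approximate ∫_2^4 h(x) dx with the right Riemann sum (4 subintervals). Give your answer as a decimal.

Δx = 0.5.
Sum = 0.5·[(-2.9375) + (-4) + (-5.1875) + (-6.5)] = -9.3125.

-9.3125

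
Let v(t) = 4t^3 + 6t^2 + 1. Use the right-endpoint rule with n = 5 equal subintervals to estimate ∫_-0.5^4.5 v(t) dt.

Δt = (4.5 − (-0.5))/5 = 1.
Right endpoints: 0.5, 1.5, 2.5, 3.5, 4.5.
v(0.5) = 3, v(1.5) = 28, v(2.5) = 101, v(3.5) = 246, v(4.5) = 487.
Sum = Δt · [v(0.5) + v(1.5) + v(2.5) + v(3.5) + v(4.5)].
Sum = 865.

865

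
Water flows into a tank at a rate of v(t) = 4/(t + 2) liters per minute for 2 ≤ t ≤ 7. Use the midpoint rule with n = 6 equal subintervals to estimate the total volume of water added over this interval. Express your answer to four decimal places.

3.2380

Δt = (7 − 2)/6 = 5/6.
Midpoints: 29/12, 3.25, 49/12, 59/12, 5.75, 79/12.
v(29/12) = 48/53, v(3.25) = 16/21, v(49/12) = 48/73, v(59/12) = 48/83, v(5.75) = 16/31, v(79/12) = 48/103.
Sum = Δt · [v(29/12) + v(3.25) + v(49/12) + ...].
Sum ≈ 3.2380.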